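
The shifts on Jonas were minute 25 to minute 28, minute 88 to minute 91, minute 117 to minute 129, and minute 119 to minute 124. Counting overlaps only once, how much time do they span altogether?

18 minutes

Merged: minute 25 to minute 28, minute 88 to minute 91, minute 117 to minute 129.
Lengths: 3 minutes + 3 minutes + 12 minutes = 18 minutes.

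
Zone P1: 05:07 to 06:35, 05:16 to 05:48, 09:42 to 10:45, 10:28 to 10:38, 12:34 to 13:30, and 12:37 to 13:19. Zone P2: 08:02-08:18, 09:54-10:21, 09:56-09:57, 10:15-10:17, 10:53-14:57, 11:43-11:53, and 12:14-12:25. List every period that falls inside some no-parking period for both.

First set merges to 05:07–06:35, 09:42–10:45, 12:34–13:30.
Second set merges to 08:02–08:18, 09:54–10:21, 10:53–14:57.
05:07–06:35: no overlap with the second set.
09:42–10:45 meets the second set on 09:54–10:21.
12:34–13:30 meets the second set on 12:34–13:30.

09:54–10:21, 12:34–13:30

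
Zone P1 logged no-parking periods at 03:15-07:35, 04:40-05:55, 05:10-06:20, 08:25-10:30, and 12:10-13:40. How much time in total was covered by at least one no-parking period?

7 h 55 min

Merged: 03:15–07:35, 08:25–10:30, 12:10–13:40.
Lengths: 4 h 20 min + 2 h 5 min + 1 h 30 min = 7 h 55 min.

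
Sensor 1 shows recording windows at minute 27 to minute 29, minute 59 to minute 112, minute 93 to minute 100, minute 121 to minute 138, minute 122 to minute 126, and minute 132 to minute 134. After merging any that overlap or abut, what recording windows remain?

minute 59 to minute 112 is disjoint → start new block.
minute 93 to minute 100 overlaps/touches minute 59 to minute 112 → extend to minute 59 to minute 112.
minute 121 to minute 138 is disjoint → start new block.
minute 122 to minute 126 overlaps/touches minute 121 to minute 138 → extend to minute 121 to minute 138.
minute 132 to minute 134 overlaps/touches minute 121 to minute 138 → extend to minute 121 to minute 138.

minute 27 to minute 29, minute 59 to minute 112, minute 121 to minute 138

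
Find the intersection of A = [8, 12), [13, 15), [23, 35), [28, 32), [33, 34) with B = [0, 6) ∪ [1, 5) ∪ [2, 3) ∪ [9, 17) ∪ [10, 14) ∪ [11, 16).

Merge the first list: [8, 12), [13, 15), [23, 35).
Merge the second list: [0, 6), [9, 17).
[8, 12) meets the second set on [9, 12).
[13, 15) meets the second set on [13, 15).
[23, 35): no overlap with the second set.

[9, 12) ∪ [13, 15)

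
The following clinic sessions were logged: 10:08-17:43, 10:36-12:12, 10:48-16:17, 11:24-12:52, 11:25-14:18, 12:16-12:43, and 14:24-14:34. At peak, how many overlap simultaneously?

At 11:25, 5 of the intervals are simultaneously active.
No point has more.

5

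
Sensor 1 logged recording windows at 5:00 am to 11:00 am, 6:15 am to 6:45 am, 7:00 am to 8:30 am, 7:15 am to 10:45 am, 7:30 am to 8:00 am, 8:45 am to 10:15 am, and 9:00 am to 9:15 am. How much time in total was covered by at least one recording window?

6 h

Merged: 5:00 am–11:00 am.
Length: 6 h.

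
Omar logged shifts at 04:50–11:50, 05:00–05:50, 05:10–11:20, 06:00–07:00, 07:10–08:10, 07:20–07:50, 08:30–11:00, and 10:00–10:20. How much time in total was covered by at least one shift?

7 h

Merged: 04:50-11:50.
Length: 7 h.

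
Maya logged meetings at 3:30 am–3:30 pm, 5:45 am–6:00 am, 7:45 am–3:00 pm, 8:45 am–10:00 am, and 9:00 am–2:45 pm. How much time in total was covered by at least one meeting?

12 h

Merged: 3:30 am–3:30 pm.
Length: 12 h.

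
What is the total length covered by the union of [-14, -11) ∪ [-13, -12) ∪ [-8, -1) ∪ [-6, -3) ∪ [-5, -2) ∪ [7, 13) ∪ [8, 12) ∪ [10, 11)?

Merged: [-14, -11), [-8, -1), [7, 13).
Lengths: 3 + 7 + 6 = 16.

16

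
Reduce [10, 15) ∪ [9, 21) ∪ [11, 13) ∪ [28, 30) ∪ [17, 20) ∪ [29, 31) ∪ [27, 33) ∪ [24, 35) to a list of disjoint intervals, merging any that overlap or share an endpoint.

[9, 21) ∪ [24, 35)

Sort by start: [9, 21), [10, 15), [11, 13), [17, 20), [24, 35), [27, 33), [28, 30), [29, 31).
[10, 15) overlaps/touches [9, 21) → extend to [9, 21).
[11, 13) overlaps/touches [9, 21) → extend to [9, 21).
[17, 20) overlaps/touches [9, 21) → extend to [9, 21).
[24, 35) is disjoint → start new block.
[27, 33) overlaps/touches [24, 35) → extend to [24, 35).
[28, 30) overlaps/touches [24, 35) → extend to [24, 35).
[29, 31) overlaps/touches [24, 35) → extend to [24, 35).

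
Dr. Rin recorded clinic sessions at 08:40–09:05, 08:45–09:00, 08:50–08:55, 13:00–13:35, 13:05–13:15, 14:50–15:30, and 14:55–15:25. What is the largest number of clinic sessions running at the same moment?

3

At 08:50, 3 of the intervals are simultaneously active.
No point has more.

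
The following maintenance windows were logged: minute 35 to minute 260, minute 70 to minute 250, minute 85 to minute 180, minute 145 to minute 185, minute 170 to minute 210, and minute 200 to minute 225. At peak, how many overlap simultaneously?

5

At minute 170, 5 of the intervals are simultaneously active.
No point has more.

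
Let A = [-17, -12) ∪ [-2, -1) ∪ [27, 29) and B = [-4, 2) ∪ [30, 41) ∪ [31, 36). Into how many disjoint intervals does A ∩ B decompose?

Merge the second list: [-4, 2), [30, 41).
A ∩ B = [-2, -1).
That is 1 disjoint piece.

1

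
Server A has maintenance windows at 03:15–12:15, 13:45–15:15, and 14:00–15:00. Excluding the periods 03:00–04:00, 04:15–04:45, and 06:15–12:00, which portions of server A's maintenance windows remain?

First set merges to 03:15–12:15, 13:45–15:15.
03:15–12:15 \ B = 04:00–04:15, 04:45–06:15, 12:00–12:15.
13:45–15:15: nothing removed.

04:00–04:15, 04:45–06:15, 12:00–12:15, 13:45–15:15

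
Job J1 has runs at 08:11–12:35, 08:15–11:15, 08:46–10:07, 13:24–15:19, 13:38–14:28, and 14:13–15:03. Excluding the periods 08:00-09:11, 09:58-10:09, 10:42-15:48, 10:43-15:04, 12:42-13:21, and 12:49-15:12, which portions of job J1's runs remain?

09:11–09:58, 10:09–10:42

A, merged: 08:11–12:35, 13:24–15:19.
B, merged: 08:00–09:11, 09:58–10:09, 10:42–15:48.
08:11–12:35 with B removed leaves 09:11–09:58, 10:09–10:42.
13:24–15:19 lies entirely inside B → drops out.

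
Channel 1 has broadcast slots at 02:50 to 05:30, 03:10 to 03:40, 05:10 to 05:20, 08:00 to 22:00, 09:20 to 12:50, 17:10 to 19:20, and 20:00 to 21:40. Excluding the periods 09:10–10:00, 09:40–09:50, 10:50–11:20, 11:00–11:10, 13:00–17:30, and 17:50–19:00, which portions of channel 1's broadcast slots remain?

A, merged: 02:50-05:30, 08:00-22:00.
B, merged: 09:10-10:00, 10:50-11:20, 13:00-17:30, 17:50-19:00.
02:50-05:30 is untouched.
08:00-22:00 with B removed leaves 08:00-09:10, 10:00-10:50, 11:20-13:00, 17:30-17:50, 19:00-22:00.

02:50-05:30, 08:00-09:10, 10:00-10:50, 11:20-13:00, 17:30-17:50, 19:00-22:00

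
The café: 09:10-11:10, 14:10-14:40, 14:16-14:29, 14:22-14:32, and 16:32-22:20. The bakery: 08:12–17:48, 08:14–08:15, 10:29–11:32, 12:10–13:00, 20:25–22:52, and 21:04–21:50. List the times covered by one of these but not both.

First set merges to 09:10-11:10, 14:10-14:40, 16:32-22:20.
Second set merges to 08:12-17:48, 20:25-22:52.
A but not B: 17:48-20:25.
B but not A: 08:12-09:10, 11:10-14:10, 14:40-16:32, 22:20-22:52.
Combining gives A △ B.

08:12-09:10, 11:10-14:10, 14:40-16:32, 17:48-20:25, 22:20-22:52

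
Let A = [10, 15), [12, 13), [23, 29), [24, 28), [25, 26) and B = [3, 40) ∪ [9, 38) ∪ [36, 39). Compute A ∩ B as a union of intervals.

[10, 15) ∪ [23, 29)

First set merges to [10, 15), [23, 29).
Second set merges to [3, 40).
[10, 15) ∩ B → [10, 15).
[23, 29) ∩ B → [23, 29).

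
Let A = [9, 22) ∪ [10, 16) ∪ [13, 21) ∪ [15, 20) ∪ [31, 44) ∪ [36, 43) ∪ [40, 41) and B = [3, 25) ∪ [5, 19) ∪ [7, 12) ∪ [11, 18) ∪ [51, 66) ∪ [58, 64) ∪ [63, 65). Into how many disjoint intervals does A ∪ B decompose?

First set merges to [9, 22), [31, 44).
Second set merges to [3, 25), [51, 66).
A ∪ B = [3, 25), [31, 44), [51, 66).
That is 3 disjoint pieces.

3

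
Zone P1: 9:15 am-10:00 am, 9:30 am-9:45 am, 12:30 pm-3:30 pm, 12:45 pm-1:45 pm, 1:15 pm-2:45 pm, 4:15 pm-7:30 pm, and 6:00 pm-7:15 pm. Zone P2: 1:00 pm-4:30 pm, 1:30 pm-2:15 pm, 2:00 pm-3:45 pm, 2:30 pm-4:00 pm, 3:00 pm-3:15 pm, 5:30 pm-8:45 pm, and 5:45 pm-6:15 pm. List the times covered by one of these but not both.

First set merges to 9:15 am–10:00 am, 12:30 pm–3:30 pm, 4:15 pm–7:30 pm.
Second set merges to 1:00 pm–4:30 pm, 5:30 pm–8:45 pm.
Only in the first: 9:15 am–10:00 am, 12:30 pm–1:00 pm, 4:30 pm–5:30 pm.
Only in the second: 3:30 pm–4:15 pm, 7:30 pm–8:45 pm.
Together these are the periods covered by exactly one.

9:15 am–10:00 am, 12:30 pm–1:00 pm, 3:30 pm–4:15 pm, 4:30 pm–5:30 pm, 7:30 pm–8:45 pm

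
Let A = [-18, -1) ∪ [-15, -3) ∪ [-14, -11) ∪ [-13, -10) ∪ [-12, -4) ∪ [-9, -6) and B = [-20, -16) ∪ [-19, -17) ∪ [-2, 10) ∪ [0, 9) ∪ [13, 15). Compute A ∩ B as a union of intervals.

First set merges to [-18, -1).
Second set merges to [-20, -16), [-2, 10), [13, 15).
[-18, -1) meets the second set on [-18, -16), [-2, -1).

[-18, -16) ∪ [-2, -1)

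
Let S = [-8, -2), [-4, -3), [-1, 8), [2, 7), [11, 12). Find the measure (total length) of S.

16

Merged: [-8, -2), [-1, 8), [11, 12).
Lengths: 6 + 9 + 1 = 16.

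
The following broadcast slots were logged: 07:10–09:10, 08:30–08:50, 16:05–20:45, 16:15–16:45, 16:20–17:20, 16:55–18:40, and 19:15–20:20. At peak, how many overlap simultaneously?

3

Walk the sorted start/end points keeping a running depth.
The depth first hits 3 at 16:20.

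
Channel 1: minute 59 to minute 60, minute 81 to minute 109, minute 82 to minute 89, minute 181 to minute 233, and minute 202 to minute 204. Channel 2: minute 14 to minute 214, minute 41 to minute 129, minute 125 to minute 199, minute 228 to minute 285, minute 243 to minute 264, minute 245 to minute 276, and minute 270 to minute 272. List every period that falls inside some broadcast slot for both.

A, merged: minute 59 to minute 60, minute 81 to minute 109, minute 181 to minute 233.
B, merged: minute 14 to minute 214, minute 228 to minute 285.
minute 59 to minute 60 overlaps B on minute 59 to minute 60.
minute 81 to minute 109 overlaps B on minute 81 to minute 109.
minute 181 to minute 233 overlaps B on minute 181 to minute 214, minute 228 to minute 233.

minute 59 to minute 60, minute 81 to minute 109, minute 181 to minute 214, minute 228 to minute 233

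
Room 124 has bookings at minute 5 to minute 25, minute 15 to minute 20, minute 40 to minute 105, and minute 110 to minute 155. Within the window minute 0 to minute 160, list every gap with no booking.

The merged coverage is minute 5 to minute 25, minute 40 to minute 105, minute 110 to minute 155.
Gaps within minute 0 to minute 160: minute 0 to minute 5, minute 25 to minute 40, minute 105 to minute 110, minute 155 to minute 160.

minute 0 to minute 5, minute 25 to minute 40, minute 105 to minute 110, minute 155 to minute 160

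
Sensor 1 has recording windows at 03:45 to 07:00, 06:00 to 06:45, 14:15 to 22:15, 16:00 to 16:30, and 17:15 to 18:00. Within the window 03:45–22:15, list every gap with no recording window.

07:00-14:15

Covered (merged): 03:45-07:00, 14:15-22:15.
Uncovered inside 03:45-22:15: 07:00-14:15.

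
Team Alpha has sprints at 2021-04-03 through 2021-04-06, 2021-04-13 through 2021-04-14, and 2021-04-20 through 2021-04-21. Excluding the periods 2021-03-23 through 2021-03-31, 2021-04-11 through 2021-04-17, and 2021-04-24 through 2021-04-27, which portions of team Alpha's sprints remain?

2021-04-03 through 2021-04-06, 2021-04-20 through 2021-04-21

2021-04-03 through 2021-04-06: no B overlap → unchanged.
2021-04-13 through 2021-04-14: fully covered by B → removed.
2021-04-20 through 2021-04-21: no B overlap → unchanged.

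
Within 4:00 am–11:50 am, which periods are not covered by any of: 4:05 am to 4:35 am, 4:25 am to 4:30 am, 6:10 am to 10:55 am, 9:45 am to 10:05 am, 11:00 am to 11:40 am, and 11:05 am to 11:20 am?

4:00 am–4:05 am, 4:35 am–6:10 am, 10:55 am–11:00 am, 11:40 am–11:50 am

The merged coverage is 4:05 am–4:35 am, 6:10 am–10:55 am, 11:00 am–11:40 am.
Gaps within 4:00 am–11:50 am: 4:00 am–4:05 am, 4:35 am–6:10 am, 10:55 am–11:00 am, 11:40 am–11:50 am.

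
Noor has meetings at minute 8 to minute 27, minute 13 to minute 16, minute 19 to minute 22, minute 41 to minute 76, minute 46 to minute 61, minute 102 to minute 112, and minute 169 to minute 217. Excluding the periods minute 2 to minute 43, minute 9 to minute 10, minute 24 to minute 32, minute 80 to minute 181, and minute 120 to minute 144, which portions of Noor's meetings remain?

minute 43 to minute 76, minute 181 to minute 217

A, merged: minute 8 to minute 27, minute 41 to minute 76, minute 102 to minute 112, minute 169 to minute 217.
B, merged: minute 2 to minute 43, minute 80 to minute 181.
minute 8 to minute 27: entirely removed.
minute 41 to minute 76 \ B = minute 43 to minute 76.
minute 102 to minute 112: entirely removed.
minute 169 to minute 217 \ B = minute 181 to minute 217.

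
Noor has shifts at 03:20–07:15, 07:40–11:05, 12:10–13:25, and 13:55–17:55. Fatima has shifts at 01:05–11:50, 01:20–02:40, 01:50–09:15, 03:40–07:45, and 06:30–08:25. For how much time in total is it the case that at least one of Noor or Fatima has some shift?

16 h

B, merged: 01:05–11:50.
A ∪ B = 01:05–11:50, 12:10–13:25, 13:55–17:55.
Total: 10 h 45 min + 1 h 15 min + 4 h = 16 h.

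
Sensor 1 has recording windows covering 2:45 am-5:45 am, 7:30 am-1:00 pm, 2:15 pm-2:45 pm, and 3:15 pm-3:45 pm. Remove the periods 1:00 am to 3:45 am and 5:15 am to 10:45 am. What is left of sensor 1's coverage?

3:45 am–5:15 am, 10:45 am–1:00 pm, 2:15 pm–2:45 pm, 3:15 pm–3:45 pm

2:45 am–5:45 am minus B → 3:45 am–5:15 am.
7:30 am–1:00 pm minus B → 10:45 am–1:00 pm.
2:15 pm–2:45 pm: no B overlap → unchanged.
3:15 pm–3:45 pm: no B overlap → unchanged.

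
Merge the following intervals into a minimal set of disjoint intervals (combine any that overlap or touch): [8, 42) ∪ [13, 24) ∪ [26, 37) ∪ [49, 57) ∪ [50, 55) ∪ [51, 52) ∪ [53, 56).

[13, 24) overlaps/touches [8, 42) → extend to [8, 42).
[26, 37) overlaps/touches [8, 42) → extend to [8, 42).
[49, 57) is disjoint → start new block.
[50, 55) overlaps/touches [49, 57) → extend to [49, 57).
[51, 52) overlaps/touches [49, 57) → extend to [49, 57).
[53, 56) overlaps/touches [49, 57) → extend to [49, 57).

[8, 42) ∪ [49, 57)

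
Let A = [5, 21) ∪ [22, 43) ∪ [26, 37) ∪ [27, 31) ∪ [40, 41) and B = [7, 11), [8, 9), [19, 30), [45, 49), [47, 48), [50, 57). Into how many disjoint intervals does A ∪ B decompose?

Merge the first list: [5, 21), [22, 43).
Merge the second list: [7, 11), [19, 30), [45, 49), [50, 57).
A ∪ B = [5, 43), [45, 49), [50, 57).
That is 3 disjoint pieces.

3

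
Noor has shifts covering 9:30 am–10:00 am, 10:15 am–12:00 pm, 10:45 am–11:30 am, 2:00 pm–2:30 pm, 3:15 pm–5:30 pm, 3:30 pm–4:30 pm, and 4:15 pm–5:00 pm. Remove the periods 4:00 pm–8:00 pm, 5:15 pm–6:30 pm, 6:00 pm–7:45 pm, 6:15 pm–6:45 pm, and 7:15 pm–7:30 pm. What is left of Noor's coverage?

First set merges to 9:30 am–10:00 am, 10:15 am–12:00 pm, 2:00 pm–2:30 pm, 3:15 pm–5:30 pm.
Second set merges to 4:00 pm–8:00 pm.
9:30 am–10:00 am: nothing removed.
10:15 am–12:00 pm: nothing removed.
2:00 pm–2:30 pm: nothing removed.
3:15 pm–5:30 pm \ B = 3:15 pm–4:00 pm.

9:30 am–10:00 am, 10:15 am–12:00 pm, 2:00 pm–2:30 pm, 3:15 pm–4:00 pm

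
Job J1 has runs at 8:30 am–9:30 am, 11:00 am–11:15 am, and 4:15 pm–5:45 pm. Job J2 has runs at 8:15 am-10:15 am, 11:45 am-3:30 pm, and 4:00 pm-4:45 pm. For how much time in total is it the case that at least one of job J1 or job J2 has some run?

A ∪ B = 8:15 am–10:15 am, 11:00 am–11:15 am, 11:45 am–3:30 pm, 4:00 pm–5:45 pm.
Total: 2 h + 15 min + 3 h 45 min + 1 h 45 min = 7 h 45 min.

7 h 45 min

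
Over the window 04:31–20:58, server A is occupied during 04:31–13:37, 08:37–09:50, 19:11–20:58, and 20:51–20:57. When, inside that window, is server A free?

After merging, the occupied span is 04:31-13:37, 19:11-20:58.
Uncovered inside 04:31-20:58: 13:37-19:11.

13:37-19:11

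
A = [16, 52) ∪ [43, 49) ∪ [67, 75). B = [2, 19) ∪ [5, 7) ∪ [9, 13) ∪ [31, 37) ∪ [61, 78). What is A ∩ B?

First set merges to [16, 52), [67, 75).
Second set merges to [2, 19), [31, 37), [61, 78).
[16, 52) ∩ B → [16, 19), [31, 37).
[67, 75) ∩ B → [67, 75).

[16, 19) ∪ [31, 37) ∪ [67, 75)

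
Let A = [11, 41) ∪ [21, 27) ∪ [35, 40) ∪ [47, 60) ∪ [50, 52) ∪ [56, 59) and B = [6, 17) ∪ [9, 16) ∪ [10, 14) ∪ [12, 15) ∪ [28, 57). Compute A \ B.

A, merged: [11, 41), [47, 60).
B, merged: [6, 17), [28, 57).
[11, 41) minus B → [17, 28).
[47, 60) minus B → [57, 60).

[17, 28) ∪ [57, 60)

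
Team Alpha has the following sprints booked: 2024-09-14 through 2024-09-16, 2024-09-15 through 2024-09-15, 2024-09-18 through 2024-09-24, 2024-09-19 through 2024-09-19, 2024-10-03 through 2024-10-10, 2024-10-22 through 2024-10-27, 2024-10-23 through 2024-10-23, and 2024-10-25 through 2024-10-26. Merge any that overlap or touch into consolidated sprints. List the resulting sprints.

2024-09-14 through 2024-09-16, 2024-09-18 through 2024-09-24, 2024-10-03 through 2024-10-10, 2024-10-22 through 2024-10-27

2024-09-15 through 2024-09-15 overlaps/touches 2024-09-14 through 2024-09-16 → extend to 2024-09-14 through 2024-09-16.
2024-09-18 through 2024-09-24 is disjoint → start new block.
2024-09-19 through 2024-09-19 overlaps/touches 2024-09-18 through 2024-09-24 → extend to 2024-09-18 through 2024-09-24.
2024-10-03 through 2024-10-10 is disjoint → start new block.
2024-10-22 through 2024-10-27 is disjoint → start new block.
2024-10-23 through 2024-10-23 overlaps/touches 2024-10-22 through 2024-10-27 → extend to 2024-10-22 through 2024-10-27.
2024-10-25 through 2024-10-26 overlaps/touches 2024-10-22 through 2024-10-27 → extend to 2024-10-22 through 2024-10-27.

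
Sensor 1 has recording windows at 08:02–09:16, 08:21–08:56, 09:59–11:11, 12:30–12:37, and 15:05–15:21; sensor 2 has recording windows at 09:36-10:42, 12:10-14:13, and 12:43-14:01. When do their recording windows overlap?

Merge the first list: 08:02–09:16, 09:59–11:11, 12:30–12:37, 15:05–15:21.
Merge the second list: 09:36–10:42, 12:10–14:13.
08:02–09:16: no overlap with the second set.
09:59–11:11 meets the second set on 09:59–10:42.
12:30–12:37 meets the second set on 12:30–12:37.
15:05–15:21: no overlap with the second set.

09:59–10:42, 12:30–12:37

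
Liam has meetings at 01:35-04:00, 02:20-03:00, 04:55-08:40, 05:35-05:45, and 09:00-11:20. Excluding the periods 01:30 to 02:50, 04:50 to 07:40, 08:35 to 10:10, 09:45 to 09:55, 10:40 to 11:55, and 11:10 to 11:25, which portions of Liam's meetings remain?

A, merged: 01:35-04:00, 04:55-08:40, 09:00-11:20.
B, merged: 01:30-02:50, 04:50-07:40, 08:35-10:10, 10:40-11:55.
01:35-04:00 minus B → 02:50-04:00.
04:55-08:40 minus B → 07:40-08:35.
09:00-11:20 minus B → 10:10-10:40.

02:50-04:00, 07:40-08:35, 10:10-10:40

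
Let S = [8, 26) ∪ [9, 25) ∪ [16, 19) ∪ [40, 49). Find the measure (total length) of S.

27

Merged: [8, 26), [40, 49).
Lengths: 18 + 9 = 27.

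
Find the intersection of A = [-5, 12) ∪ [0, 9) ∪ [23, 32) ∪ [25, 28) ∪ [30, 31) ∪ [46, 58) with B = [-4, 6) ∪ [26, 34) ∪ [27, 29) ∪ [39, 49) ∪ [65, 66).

First set merges to [-5, 12), [23, 32), [46, 58).
Second set merges to [-4, 6), [26, 34), [39, 49), [65, 66).
[-5, 12) meets the second set on [-4, 6).
[23, 32) meets the second set on [26, 32).
[46, 58) meets the second set on [46, 49).

[-4, 6) ∪ [26, 32) ∪ [46, 49)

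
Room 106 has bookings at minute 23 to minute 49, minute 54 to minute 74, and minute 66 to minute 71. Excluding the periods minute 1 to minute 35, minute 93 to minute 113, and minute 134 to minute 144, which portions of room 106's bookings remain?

Merge the first list: minute 23 to minute 49, minute 54 to minute 74.
minute 23 to minute 49 \ B = minute 35 to minute 49.
minute 54 to minute 74: nothing removed.

minute 35 to minute 49, minute 54 to minute 74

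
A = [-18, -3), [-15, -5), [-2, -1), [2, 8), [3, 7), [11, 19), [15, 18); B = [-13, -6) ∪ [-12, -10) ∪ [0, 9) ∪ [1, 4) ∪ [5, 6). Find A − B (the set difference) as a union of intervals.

A, merged: [-18, -3), [-2, -1), [2, 8), [11, 19).
B, merged: [-13, -6), [0, 9).
[-18, -3) \ B = [-18, -13), [-6, -3).
[-2, -1): nothing removed.
[2, 8): entirely removed.
[11, 19): nothing removed.

[-18, -13) ∪ [-6, -3) ∪ [-2, -1) ∪ [11, 19)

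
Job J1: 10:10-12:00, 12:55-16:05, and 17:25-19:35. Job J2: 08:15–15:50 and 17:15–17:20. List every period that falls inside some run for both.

10:10–12:00 overlaps B on 10:10–12:00.
12:55–16:05 overlaps B on 12:55–15:50.
17:25–19:35 falls entirely outside B.

10:10–12:00, 12:55–15:50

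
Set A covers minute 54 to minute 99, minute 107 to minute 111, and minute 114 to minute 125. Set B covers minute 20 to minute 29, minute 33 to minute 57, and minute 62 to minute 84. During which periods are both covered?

minute 54 to minute 99 ∩ B → minute 54 to minute 57, minute 62 to minute 84.
minute 107 to minute 111 meets no B interval.
minute 114 to minute 125 meets no B interval.

minute 54 to minute 57, minute 62 to minute 84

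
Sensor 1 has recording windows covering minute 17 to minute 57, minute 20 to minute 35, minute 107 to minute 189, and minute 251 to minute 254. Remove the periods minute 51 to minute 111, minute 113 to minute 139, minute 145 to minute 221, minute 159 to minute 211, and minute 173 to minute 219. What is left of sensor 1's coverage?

minute 17 to minute 51, minute 111 to minute 113, minute 139 to minute 145, minute 251 to minute 254

Merge the first list: minute 17 to minute 57, minute 107 to minute 189, minute 251 to minute 254.
Merge the second list: minute 51 to minute 111, minute 113 to minute 139, minute 145 to minute 221.
minute 17 to minute 57 \ B = minute 17 to minute 51.
minute 107 to minute 189 \ B = minute 111 to minute 113, minute 139 to minute 145.
minute 251 to minute 254: nothing removed.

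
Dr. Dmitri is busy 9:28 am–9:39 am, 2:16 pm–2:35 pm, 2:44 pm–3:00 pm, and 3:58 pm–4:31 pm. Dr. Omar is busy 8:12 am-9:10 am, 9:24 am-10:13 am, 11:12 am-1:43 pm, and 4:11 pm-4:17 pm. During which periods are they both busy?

9:28 am–9:39 am overlaps B on 9:28 am–9:39 am.
2:16 pm–2:35 pm falls entirely outside B.
2:44 pm–3:00 pm falls entirely outside B.
3:58 pm–4:31 pm overlaps B on 4:11 pm–4:17 pm.

9:28 am–9:39 am, 4:11 pm–4:17 pm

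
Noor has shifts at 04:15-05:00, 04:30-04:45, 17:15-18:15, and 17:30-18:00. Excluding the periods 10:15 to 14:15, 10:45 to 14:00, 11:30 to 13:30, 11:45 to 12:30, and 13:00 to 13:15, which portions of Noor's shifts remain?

04:15–05:00, 17:15–18:15

First set merges to 04:15–05:00, 17:15–18:15.
Second set merges to 10:15–14:15.
04:15–05:00 is untouched.
17:15–18:15 is untouched.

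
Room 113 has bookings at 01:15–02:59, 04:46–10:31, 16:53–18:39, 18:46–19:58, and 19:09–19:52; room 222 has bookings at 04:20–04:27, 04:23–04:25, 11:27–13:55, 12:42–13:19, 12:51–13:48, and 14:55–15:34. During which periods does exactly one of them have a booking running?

01:15–02:59, 04:20–04:27, 04:46–10:31, 11:27–13:55, 14:55–15:34, 16:53–18:39, 18:46–19:58

A, merged: 01:15–02:59, 04:46–10:31, 16:53–18:39, 18:46–19:58.
B, merged: 04:20–04:27, 11:27–13:55, 14:55–15:34.
A \ B = 01:15–02:59, 04:46–10:31, 16:53–18:39, 18:46–19:58.
B \ A = 04:20–04:27, 11:27–13:55, 14:55–15:34.
Union of the two gives the symmetric difference.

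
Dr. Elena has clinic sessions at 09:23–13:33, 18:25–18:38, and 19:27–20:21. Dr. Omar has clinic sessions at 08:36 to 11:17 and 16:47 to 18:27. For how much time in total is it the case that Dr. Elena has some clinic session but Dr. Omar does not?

A \ B = 11:17-13:33, 18:27-18:38, 19:27-20:21.
Total: 2 h 16 min + 11 min + 54 min = 3 h 21 min.

3 h 21 min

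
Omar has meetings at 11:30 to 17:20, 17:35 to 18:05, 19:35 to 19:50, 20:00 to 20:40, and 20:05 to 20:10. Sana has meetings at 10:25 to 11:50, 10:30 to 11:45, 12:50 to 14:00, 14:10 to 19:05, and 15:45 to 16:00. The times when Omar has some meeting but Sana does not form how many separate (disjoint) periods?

Merge the first list: 11:30-17:20, 17:35-18:05, 19:35-19:50, 20:00-20:40.
Merge the second list: 10:25-11:50, 12:50-14:00, 14:10-19:05.
A \ B = 11:50-12:50, 14:00-14:10, 19:35-19:50, 20:00-20:40.
That is 4 disjoint pieces.

4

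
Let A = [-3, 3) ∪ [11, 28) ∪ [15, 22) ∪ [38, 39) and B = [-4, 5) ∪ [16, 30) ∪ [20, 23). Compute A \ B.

[11, 16) ∪ [38, 39)

Merge the first list: [-3, 3), [11, 28), [38, 39).
Merge the second list: [-4, 5), [16, 30).
[-3, 3) lies entirely inside B → drops out.
[11, 28) with B removed leaves [11, 16).
[38, 39) is untouched.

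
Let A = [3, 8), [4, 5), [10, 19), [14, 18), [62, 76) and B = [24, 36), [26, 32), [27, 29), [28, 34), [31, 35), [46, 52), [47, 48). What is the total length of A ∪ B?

46

Merge the first list: [3, 8), [10, 19), [62, 76).
Merge the second list: [24, 36), [46, 52).
A ∪ B = [3, 8), [10, 19), [24, 36), [46, 52), [62, 76).
Total: 5 + 9 + 12 + 6 + 14 = 46.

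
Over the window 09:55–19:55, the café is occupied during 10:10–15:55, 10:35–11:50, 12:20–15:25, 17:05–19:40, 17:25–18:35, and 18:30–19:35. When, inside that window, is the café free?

Covered (merged): 10:10–15:55, 17:05–19:40.
Uncovered inside 09:55–19:55: 09:55–10:10, 15:55–17:05, 19:40–19:55.

09:55–10:10, 15:55–17:05, 19:40–19:55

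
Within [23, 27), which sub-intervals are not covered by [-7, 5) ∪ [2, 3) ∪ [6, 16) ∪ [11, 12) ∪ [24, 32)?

[23, 24)

After merging, the occupied span is [-7, 5), [6, 16), [24, 32).
Gaps within [23, 27): [23, 24).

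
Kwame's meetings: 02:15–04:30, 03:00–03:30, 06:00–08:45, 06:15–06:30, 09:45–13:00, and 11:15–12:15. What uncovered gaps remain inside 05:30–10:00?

05:30–06:00, 08:45–09:45

Covered (merged): 02:15–04:30, 06:00–08:45, 09:45–13:00.
Uncovered inside 05:30–10:00: 05:30–06:00, 08:45–09:45.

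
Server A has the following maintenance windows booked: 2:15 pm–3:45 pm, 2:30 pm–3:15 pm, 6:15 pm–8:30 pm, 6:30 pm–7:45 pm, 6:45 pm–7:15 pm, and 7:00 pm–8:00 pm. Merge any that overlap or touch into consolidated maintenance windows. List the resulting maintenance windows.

2:30 pm–3:15 pm overlaps/touches 2:15 pm–3:45 pm → extend to 2:15 pm–3:45 pm.
6:15 pm–8:30 pm is disjoint → start new block.
6:30 pm–7:45 pm overlaps/touches 6:15 pm–8:30 pm → extend to 6:15 pm–8:30 pm.
6:45 pm–7:15 pm overlaps/touches 6:15 pm–8:30 pm → extend to 6:15 pm–8:30 pm.
7:00 pm–8:00 pm overlaps/touches 6:15 pm–8:30 pm → extend to 6:15 pm–8:30 pm.

2:15 pm–3:45 pm, 6:15 pm–8:30 pm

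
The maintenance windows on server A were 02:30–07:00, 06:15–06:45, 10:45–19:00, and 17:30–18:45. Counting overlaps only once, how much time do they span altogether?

12 h 45 min

Merged: 02:30-07:00, 10:45-19:00.
Lengths: 4 h 30 min + 8 h 15 min = 12 h 45 min.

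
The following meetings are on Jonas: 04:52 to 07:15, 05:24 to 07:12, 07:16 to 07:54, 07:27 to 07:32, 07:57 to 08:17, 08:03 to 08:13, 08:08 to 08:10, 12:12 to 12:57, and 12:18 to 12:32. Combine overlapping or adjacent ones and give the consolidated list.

04:52-07:15, 07:16-07:54, 07:57-08:17, 12:12-12:57

05:24-07:12 overlaps/touches 04:52-07:15 → extend to 04:52-07:15.
07:16-07:54 is disjoint → start new block.
07:27-07:32 overlaps/touches 07:16-07:54 → extend to 07:16-07:54.
07:57-08:17 is disjoint → start new block.
08:03-08:13 overlaps/touches 07:57-08:17 → extend to 07:57-08:17.
08:08-08:10 overlaps/touches 07:57-08:17 → extend to 07:57-08:17.
12:12-12:57 is disjoint → start new block.
12:18-12:32 overlaps/touches 12:12-12:57 → extend to 12:12-12:57.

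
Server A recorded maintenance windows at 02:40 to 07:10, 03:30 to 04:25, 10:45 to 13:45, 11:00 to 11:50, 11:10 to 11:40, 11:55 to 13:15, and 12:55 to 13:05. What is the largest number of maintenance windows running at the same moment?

3

At 11:10, 3 of the intervals are simultaneously active.
No point has more.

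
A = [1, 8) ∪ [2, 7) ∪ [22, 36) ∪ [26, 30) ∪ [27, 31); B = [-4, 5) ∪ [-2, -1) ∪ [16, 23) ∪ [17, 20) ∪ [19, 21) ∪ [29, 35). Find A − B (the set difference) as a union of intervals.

[5, 8) ∪ [23, 29) ∪ [35, 36)

First set merges to [1, 8), [22, 36).
Second set merges to [-4, 5), [16, 23), [29, 35).
[1, 8) with B removed leaves [5, 8).
[22, 36) with B removed leaves [23, 29), [35, 36).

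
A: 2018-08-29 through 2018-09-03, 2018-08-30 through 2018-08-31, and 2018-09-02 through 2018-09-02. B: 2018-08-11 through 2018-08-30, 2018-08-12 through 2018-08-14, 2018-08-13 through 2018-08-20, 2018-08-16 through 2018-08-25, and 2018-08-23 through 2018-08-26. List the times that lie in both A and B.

2018-08-29 through 2018-08-30

A, merged: 2018-08-29 through 2018-09-03.
B, merged: 2018-08-11 through 2018-08-30.
2018-08-29 through 2018-09-03 overlaps B on 2018-08-29 through 2018-08-30.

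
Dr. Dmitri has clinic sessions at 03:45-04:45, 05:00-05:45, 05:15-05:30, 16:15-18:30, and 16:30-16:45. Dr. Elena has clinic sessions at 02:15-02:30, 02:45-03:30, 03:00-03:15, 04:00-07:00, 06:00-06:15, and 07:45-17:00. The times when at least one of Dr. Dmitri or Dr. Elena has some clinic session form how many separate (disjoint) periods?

4

A, merged: 03:45–04:45, 05:00–05:45, 16:15–18:30.
B, merged: 02:15–02:30, 02:45–03:30, 04:00–07:00, 07:45–17:00.
A ∪ B = 02:15–02:30, 02:45–03:30, 03:45–07:00, 07:45–18:30.
That is 4 disjoint pieces.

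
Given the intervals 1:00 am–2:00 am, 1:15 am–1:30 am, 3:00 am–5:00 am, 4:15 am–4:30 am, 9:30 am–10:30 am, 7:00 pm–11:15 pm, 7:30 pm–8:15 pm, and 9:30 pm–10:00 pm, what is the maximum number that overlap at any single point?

2

Walk the sorted start/end points keeping a running depth.
The depth first hits 2 at 1:15 am.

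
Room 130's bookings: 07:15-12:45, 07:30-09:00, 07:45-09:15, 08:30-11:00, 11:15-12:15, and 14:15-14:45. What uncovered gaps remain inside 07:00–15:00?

07:00–07:15, 12:45–14:15, 14:45–15:00

The merged coverage is 07:15–12:45, 14:15–14:45.
Gaps within 07:00–15:00: 07:00–07:15, 12:45–14:15, 14:45–15:00.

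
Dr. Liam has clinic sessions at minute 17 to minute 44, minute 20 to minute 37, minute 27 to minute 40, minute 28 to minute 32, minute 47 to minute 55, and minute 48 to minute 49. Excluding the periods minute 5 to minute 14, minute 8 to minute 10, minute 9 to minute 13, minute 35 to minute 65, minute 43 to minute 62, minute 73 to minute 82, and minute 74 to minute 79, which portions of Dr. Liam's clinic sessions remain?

Merge the first list: minute 17 to minute 44, minute 47 to minute 55.
Merge the second list: minute 5 to minute 14, minute 35 to minute 65, minute 73 to minute 82.
minute 17 to minute 44 with B removed leaves minute 17 to minute 35.
minute 47 to minute 55 lies entirely inside B → drops out.

minute 17 to minute 35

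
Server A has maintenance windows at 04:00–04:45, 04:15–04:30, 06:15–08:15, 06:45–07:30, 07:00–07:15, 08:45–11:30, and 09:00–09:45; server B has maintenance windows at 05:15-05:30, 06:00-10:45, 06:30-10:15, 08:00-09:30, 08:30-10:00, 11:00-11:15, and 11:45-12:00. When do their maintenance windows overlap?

06:15–08:15, 08:45–10:45, 11:00–11:15

First set merges to 04:00–04:45, 06:15–08:15, 08:45–11:30.
Second set merges to 05:15–05:30, 06:00–10:45, 11:00–11:15, 11:45–12:00.
04:00–04:45 falls entirely outside B.
06:15–08:15 overlaps B on 06:15–08:15.
08:45–11:30 overlaps B on 08:45–10:45, 11:00–11:15.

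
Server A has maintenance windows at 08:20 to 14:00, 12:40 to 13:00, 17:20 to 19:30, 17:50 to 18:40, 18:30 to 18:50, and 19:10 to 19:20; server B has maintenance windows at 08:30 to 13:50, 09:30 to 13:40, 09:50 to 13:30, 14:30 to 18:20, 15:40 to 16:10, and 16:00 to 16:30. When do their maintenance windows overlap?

A, merged: 08:20–14:00, 17:20–19:30.
B, merged: 08:30–13:50, 14:30–18:20.
08:20–14:00 meets the second set on 08:30–13:50.
17:20–19:30 meets the second set on 17:20–18:20.

08:30–13:50, 17:20–18:20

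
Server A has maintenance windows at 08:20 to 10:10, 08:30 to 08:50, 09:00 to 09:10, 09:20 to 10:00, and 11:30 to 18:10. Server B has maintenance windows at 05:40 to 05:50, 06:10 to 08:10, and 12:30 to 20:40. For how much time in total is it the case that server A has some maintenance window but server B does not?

2 h 50 min

Merge the first list: 08:20–10:10, 11:30–18:10.
A \ B = 08:20–10:10, 11:30–12:30.
Total: 1 h 50 min + 1 h = 2 h 50 min.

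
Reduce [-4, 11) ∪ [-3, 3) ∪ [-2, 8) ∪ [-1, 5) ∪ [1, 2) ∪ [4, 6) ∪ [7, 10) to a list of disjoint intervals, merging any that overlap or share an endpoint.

[-4, 11)

[-3, 3) overlaps/touches [-4, 11) → extend to [-4, 11).
[-2, 8) overlaps/touches [-4, 11) → extend to [-4, 11).
[-1, 5) overlaps/touches [-4, 11) → extend to [-4, 11).
[1, 2) overlaps/touches [-4, 11) → extend to [-4, 11).
[4, 6) overlaps/touches [-4, 11) → extend to [-4, 11).
[7, 10) overlaps/touches [-4, 11) → extend to [-4, 11).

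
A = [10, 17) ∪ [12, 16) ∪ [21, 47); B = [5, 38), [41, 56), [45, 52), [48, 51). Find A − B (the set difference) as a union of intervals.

A, merged: [10, 17), [21, 47).
B, merged: [5, 38), [41, 56).
[10, 17): fully covered by B → removed.
[21, 47) minus B → [38, 41).

[38, 41)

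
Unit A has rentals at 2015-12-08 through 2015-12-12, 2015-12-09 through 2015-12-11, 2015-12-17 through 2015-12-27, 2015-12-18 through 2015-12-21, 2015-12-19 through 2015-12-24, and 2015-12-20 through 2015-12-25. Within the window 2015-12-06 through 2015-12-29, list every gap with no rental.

Covered (merged): 2015-12-08 through 2015-12-12, 2015-12-17 through 2015-12-27.
Gaps within 2015-12-06 through 2015-12-29: 2015-12-06 through 2015-12-07, 2015-12-13 through 2015-12-16, 2015-12-28 through 2015-12-29.

2015-12-06 through 2015-12-07, 2015-12-13 through 2015-12-16, 2015-12-28 through 2015-12-29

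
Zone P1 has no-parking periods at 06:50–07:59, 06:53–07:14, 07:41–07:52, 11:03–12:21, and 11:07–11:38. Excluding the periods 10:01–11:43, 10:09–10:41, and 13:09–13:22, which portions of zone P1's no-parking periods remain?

06:50-07:59, 11:43-12:21

First set merges to 06:50-07:59, 11:03-12:21.
Second set merges to 10:01-11:43, 13:09-13:22.
06:50-07:59: nothing removed.
11:03-12:21 \ B = 11:43-12:21.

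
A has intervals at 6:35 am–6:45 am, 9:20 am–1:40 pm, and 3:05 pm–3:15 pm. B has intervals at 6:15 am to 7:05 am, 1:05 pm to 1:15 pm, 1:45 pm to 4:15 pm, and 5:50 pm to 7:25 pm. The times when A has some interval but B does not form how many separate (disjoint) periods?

2

A \ B = 9:20 am–1:05 pm, 1:15 pm–1:40 pm.
That is 2 disjoint pieces.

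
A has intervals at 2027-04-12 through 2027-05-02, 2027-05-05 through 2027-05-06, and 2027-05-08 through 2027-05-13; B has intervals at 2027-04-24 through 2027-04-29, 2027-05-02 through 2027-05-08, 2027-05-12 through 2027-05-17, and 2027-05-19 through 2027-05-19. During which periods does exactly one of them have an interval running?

2027-04-12 through 2027-04-23, 2027-04-30 through 2027-05-01, 2027-05-03 through 2027-05-04, 2027-05-07 through 2027-05-07, 2027-05-09 through 2027-05-11, 2027-05-14 through 2027-05-17, 2027-05-19 through 2027-05-19

A \ B = 2027-04-12 through 2027-04-23, 2027-04-30 through 2027-05-01, 2027-05-09 through 2027-05-11.
B \ A = 2027-05-03 through 2027-05-04, 2027-05-07 through 2027-05-07, 2027-05-14 through 2027-05-17, 2027-05-19 through 2027-05-19.
Union of the two gives the symmetric difference.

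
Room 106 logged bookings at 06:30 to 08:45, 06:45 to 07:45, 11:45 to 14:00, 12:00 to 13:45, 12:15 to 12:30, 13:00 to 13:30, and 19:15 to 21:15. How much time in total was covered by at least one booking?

Merged: 06:30–08:45, 11:45–14:00, 19:15–21:15.
Lengths: 2 h 15 min + 2 h 15 min + 2 h = 6 h 30 min.

6 h 30 min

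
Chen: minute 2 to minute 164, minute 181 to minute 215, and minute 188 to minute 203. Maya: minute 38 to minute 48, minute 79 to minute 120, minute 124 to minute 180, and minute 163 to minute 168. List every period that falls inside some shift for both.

minute 38 to minute 48, minute 79 to minute 120, minute 124 to minute 164

First set merges to minute 2 to minute 164, minute 181 to minute 215.
Second set merges to minute 38 to minute 48, minute 79 to minute 120, minute 124 to minute 180.
minute 2 to minute 164 meets the second set on minute 38 to minute 48, minute 79 to minute 120, minute 124 to minute 164.
minute 181 to minute 215: no overlap with the second set.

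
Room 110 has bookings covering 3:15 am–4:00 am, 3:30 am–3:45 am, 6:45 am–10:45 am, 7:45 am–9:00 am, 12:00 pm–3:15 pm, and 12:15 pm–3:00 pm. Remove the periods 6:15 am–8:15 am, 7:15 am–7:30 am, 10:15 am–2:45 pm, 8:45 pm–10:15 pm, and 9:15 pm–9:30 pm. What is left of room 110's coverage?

3:15 am–4:00 am, 8:15 am–10:15 am, 2:45 pm–3:15 pm

First set merges to 3:15 am–4:00 am, 6:45 am–10:45 am, 12:00 pm–3:15 pm.
Second set merges to 6:15 am–8:15 am, 10:15 am–2:45 pm, 8:45 pm–10:15 pm.
3:15 am–4:00 am: no B overlap → unchanged.
6:45 am–10:45 am minus B → 8:15 am–10:15 am.
12:00 pm–3:15 pm minus B → 2:45 pm–3:15 pm.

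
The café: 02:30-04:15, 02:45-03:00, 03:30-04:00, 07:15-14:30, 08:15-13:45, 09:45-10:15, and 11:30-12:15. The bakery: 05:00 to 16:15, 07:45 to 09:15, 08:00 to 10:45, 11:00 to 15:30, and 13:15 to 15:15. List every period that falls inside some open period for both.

07:15–14:30

First set merges to 02:30–04:15, 07:15–14:30.
Second set merges to 05:00–16:15.
02:30–04:15 meets no B interval.
07:15–14:30 ∩ B → 07:15–14:30.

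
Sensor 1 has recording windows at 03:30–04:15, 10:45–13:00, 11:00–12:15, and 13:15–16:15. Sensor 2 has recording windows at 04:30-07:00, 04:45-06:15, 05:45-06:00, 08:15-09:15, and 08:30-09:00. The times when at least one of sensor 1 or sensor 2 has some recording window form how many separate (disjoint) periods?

First set merges to 03:30-04:15, 10:45-13:00, 13:15-16:15.
Second set merges to 04:30-07:00, 08:15-09:15.
A ∪ B = 03:30-04:15, 04:30-07:00, 08:15-09:15, 10:45-13:00, 13:15-16:15.
That is 5 disjoint pieces.

5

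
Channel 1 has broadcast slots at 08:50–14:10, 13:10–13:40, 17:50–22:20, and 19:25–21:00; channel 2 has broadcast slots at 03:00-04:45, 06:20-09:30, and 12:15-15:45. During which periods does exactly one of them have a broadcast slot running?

03:00–04:45, 06:20–08:50, 09:30–12:15, 14:10–15:45, 17:50–22:20

Merge the first list: 08:50–14:10, 17:50–22:20.
A \ B = 09:30–12:15, 17:50–22:20.
B \ A = 03:00–04:45, 06:20–08:50, 14:10–15:45.
Union of the two gives the symmetric difference.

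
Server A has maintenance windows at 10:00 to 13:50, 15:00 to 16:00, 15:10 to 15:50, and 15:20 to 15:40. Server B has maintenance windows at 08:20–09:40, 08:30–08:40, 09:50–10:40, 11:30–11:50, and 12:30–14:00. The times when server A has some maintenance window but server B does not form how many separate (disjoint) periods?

A, merged: 10:00–13:50, 15:00–16:00.
B, merged: 08:20–09:40, 09:50–10:40, 11:30–11:50, 12:30–14:00.
A \ B = 10:40–11:30, 11:50–12:30, 15:00–16:00.
That is 3 disjoint pieces.

3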